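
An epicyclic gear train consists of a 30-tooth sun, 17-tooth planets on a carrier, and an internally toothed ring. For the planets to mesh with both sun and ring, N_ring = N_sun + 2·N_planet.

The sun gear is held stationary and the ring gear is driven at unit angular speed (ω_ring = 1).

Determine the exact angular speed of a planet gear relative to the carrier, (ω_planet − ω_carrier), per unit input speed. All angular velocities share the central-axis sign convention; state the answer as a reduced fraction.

960/799

N_ring = 30 + 2·17 = 64
30(ω_s−ω_c) = −64(ω_r−ω_c),  ω_s=0, ω_r=1
30(0−ω_c) = −64(1−ω_c)  ⇒  94ω_c = 64  ⇒  ω_c = 32/47
sun–planet: 30·(0−32/47) = −17·(ω_p−ω_c)  ⇒  ω_p−ω_c = −(30/17)·(-32/47) = 960/799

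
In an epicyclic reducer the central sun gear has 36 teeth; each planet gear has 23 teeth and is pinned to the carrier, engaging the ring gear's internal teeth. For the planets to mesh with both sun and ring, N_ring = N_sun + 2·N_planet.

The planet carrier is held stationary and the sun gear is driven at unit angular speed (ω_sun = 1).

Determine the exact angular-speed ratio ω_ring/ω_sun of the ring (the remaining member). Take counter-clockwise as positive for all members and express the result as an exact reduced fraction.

N_ring = 36 + 2·23 = 82
36(ω_s−ω_c) = −82(ω_r−ω_c),  ω_c=0, ω_s=1
ω_r = 0 − (36/82)(1−0) = -18/41
ω_r/ω_s = -18/41

-18/41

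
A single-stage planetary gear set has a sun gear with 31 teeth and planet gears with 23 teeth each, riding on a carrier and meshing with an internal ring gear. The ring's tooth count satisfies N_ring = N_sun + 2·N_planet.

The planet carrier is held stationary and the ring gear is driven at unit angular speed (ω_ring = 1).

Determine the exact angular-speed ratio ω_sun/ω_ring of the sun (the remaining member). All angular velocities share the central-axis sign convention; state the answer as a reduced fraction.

-77/31

N_ring = 31 + 2·23 = 77
31(ω_s−ω_c) = −77(ω_r−ω_c),  ω_c=0, ω_r=1
ω_s = 0 − (77/31)(1−0) = -77/31
ω_s/ω_r = -77/31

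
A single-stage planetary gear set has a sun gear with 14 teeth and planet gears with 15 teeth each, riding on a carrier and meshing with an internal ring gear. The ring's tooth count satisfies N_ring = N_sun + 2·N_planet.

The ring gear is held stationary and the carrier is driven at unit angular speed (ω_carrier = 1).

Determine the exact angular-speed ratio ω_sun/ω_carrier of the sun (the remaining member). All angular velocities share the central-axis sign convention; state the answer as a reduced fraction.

29/7

N_ring = 14 + 2·15 = 44
14(ω_s−ω_c) = −44(ω_r−ω_c),  ω_r=0, ω_c=1
ω_s = 1 − (44/14)(0−1) = 29/7
ω_s/ω_c = 29/7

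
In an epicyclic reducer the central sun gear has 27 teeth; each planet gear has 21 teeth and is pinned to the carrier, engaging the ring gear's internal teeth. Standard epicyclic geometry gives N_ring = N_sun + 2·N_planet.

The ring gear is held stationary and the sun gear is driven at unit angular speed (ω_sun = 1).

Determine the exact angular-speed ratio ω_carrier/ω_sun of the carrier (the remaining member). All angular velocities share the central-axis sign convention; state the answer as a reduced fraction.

N_ring = 27 + 2·21 = 69
27(ω_s−ω_c) = −69(ω_r−ω_c),  ω_r=0, ω_s=1
27(1−ω_c) = −69(0−ω_c)  ⇒  96ω_c = 27  ⇒  ω_c = 9/32
ω_c/ω_s = 9/32

9/32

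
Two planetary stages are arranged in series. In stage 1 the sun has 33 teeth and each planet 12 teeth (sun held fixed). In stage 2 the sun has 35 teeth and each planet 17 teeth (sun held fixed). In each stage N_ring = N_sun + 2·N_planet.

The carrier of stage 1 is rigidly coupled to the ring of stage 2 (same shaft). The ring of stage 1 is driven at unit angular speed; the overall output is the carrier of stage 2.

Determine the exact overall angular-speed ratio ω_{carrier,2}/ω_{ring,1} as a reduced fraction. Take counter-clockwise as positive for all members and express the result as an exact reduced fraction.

Stage 1: N_ring = 33 + 2·12 = 57
Stage 1: 33(ω_s−ω_c) = −57(ω_r−ω_c),  ω_s=0, ω_r=1
Stage 1: 33(0−ω_c) = −57(1−ω_c)  ⇒  90ω_c = 57  ⇒  ω_c = 19/30
  ⇒ ω_c¹/ω_r¹ = 19/30
Stage 2: N_ring = 35 + 2·17 = 69
Stage 2: 35(ω_s−ω_c) = −69(ω_r−ω_c),  ω_s=0, ω_r=1
Stage 2: 35(0−ω_c) = −69(1−ω_c)  ⇒  104ω_c = 69  ⇒  ω_c = 69/104
  ⇒ ω_c²/ω_r² = 69/104
Coupling ω_r² = ω_c¹ ⇒ overall = 19/30 × 69/104 = 437/1040

437/1040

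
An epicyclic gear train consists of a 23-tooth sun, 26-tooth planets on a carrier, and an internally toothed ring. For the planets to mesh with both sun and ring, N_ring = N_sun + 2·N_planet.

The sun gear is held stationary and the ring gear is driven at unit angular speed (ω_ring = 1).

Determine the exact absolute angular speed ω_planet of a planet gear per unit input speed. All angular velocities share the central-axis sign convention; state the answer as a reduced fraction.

75/52

N_ring = 23 + 2·26 = 75
23(ω_s−ω_c) = −75(ω_r−ω_c),  ω_s=0, ω_r=1
23(0−ω_c) = −75(1−ω_c)  ⇒  98ω_c = 75  ⇒  ω_c = 75/98
sun–planet: 23·(0−75/98) = −26·(ω_p−ω_c)  ⇒  ω_p−ω_c = −(23/26)·(-75/98) = 1725/2548
ω_p = 75/98 + 1725/2548 = 75/52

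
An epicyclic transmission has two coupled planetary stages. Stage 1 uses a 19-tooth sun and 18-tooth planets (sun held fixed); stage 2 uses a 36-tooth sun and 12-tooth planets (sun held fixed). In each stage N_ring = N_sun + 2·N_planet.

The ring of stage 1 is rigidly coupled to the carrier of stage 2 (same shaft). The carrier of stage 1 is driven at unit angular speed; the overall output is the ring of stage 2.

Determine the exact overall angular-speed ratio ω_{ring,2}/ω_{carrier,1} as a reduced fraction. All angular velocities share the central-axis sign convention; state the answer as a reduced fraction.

592/275

Stage 1: N_ring = 19 + 2·18 = 55
Stage 1: 19(ω_s−ω_c) = −55(ω_r−ω_c),  ω_s=0, ω_c=1
Stage 1: ω_r = 1 − (19/55)(0−1) = 74/55
  ⇒ ω_r¹/ω_c¹ = 74/55
Stage 2: N_ring = 36 + 2·12 = 60
Stage 2: 36(ω_s−ω_c) = −60(ω_r−ω_c),  ω_s=0, ω_c=1
Stage 2: ω_r = 1 − (36/60)(0−1) = 8/5
  ⇒ ω_r²/ω_c² = 8/5
Coupling ω_c² = ω_r¹ ⇒ overall = 74/55 × 8/5 = 592/275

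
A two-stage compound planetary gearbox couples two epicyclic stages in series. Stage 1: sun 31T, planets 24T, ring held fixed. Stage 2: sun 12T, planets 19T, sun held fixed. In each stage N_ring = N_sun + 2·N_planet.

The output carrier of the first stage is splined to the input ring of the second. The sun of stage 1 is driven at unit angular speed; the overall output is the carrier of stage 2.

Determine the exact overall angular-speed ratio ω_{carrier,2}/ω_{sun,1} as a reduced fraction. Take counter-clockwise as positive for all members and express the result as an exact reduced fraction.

5/22

Stage 1: N_ring = 31 + 2·24 = 79
Stage 1: 31(ω_s−ω_c) = −79(ω_r−ω_c),  ω_r=0, ω_s=1
Stage 1: 31(1−ω_c) = −79(0−ω_c)  ⇒  110ω_c = 31  ⇒  ω_c = 31/110
  ⇒ ω_c¹/ω_s¹ = 31/110
Stage 2: N_ring = 12 + 2·19 = 50
Stage 2: 12(ω_s−ω_c) = −50(ω_r−ω_c),  ω_s=0, ω_r=1
Stage 2: 12(0−ω_c) = −50(1−ω_c)  ⇒  62ω_c = 50  ⇒  ω_c = 25/31
  ⇒ ω_c²/ω_r² = 25/31
Coupling ω_r² = ω_c¹ ⇒ overall = 31/110 × 25/31 = 5/22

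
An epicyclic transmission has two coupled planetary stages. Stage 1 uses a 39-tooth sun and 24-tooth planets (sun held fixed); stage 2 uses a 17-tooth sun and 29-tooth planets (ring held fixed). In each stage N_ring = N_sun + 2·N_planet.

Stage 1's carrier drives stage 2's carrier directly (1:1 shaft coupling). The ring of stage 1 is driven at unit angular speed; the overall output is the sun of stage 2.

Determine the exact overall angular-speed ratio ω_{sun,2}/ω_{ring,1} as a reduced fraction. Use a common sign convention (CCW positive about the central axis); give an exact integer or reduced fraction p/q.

1334/357

Stage 1: N_ring = 39 + 2·24 = 87
Stage 1: 39(ω_s−ω_c) = −87(ω_r−ω_c),  ω_s=0, ω_r=1
Stage 1: 39(0−ω_c) = −87(1−ω_c)  ⇒  126ω_c = 87  ⇒  ω_c = 29/42
  ⇒ ω_c¹/ω_r¹ = 29/42
Stage 2: N_ring = 17 + 2·29 = 75
Stage 2: 17(ω_s−ω_c) = −75(ω_r−ω_c),  ω_r=0, ω_c=1
Stage 2: ω_s = 1 − (75/17)(0−1) = 92/17
  ⇒ ω_s²/ω_c² = 92/17
Coupling ω_c² = ω_c¹ ⇒ overall = 29/42 × 92/17 = 1334/357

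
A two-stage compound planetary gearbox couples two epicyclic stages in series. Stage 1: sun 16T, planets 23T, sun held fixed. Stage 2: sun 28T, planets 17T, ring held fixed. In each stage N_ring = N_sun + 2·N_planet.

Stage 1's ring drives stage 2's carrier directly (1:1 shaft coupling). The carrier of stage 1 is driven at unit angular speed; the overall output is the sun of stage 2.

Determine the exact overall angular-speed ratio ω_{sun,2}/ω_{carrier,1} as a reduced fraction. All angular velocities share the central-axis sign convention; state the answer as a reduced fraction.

1755/434

Stage 1: N_ring = 16 + 2·23 = 62
Stage 1: 16(ω_s−ω_c) = −62(ω_r−ω_c),  ω_s=0, ω_c=1
Stage 1: ω_r = 1 − (16/62)(0−1) = 39/31
  ⇒ ω_r¹/ω_c¹ = 39/31
Stage 2: N_ring = 28 + 2·17 = 62
Stage 2: 28(ω_s−ω_c) = −62(ω_r−ω_c),  ω_r=0, ω_c=1
Stage 2: ω_s = 1 − (62/28)(0−1) = 45/14
  ⇒ ω_s²/ω_c² = 45/14
Coupling ω_c² = ω_r¹ ⇒ overall = 39/31 × 45/14 = 1755/434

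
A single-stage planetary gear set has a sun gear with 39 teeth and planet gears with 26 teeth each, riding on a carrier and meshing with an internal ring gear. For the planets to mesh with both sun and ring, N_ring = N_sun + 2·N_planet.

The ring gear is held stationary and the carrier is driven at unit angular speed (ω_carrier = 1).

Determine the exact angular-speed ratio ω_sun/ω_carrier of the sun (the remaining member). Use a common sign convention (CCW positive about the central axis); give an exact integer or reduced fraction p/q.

10/3

N_ring = 39 + 2·26 = 91
39(ω_s−ω_c) = −91(ω_r−ω_c),  ω_r=0, ω_c=1
ω_s = 1 − (91/39)(0−1) = 10/3
ω_s/ω_c = 10/3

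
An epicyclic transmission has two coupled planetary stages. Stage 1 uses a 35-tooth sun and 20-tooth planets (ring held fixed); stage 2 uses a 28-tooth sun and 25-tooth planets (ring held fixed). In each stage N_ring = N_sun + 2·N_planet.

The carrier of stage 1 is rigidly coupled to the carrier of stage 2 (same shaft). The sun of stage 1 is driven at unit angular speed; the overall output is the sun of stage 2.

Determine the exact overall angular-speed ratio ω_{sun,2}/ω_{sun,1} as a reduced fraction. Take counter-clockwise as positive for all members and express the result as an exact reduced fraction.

Stage 1: N_ring = 35 + 2·20 = 75
Stage 1: 35(ω_s−ω_c) = −75(ω_r−ω_c),  ω_r=0, ω_s=1
Stage 1: 35(1−ω_c) = −75(0−ω_c)  ⇒  110ω_c = 35  ⇒  ω_c = 7/22
  ⇒ ω_c¹/ω_s¹ = 7/22
Stage 2: N_ring = 28 + 2·25 = 78
Stage 2: 28(ω_s−ω_c) = −78(ω_r−ω_c),  ω_r=0, ω_c=1
Stage 2: ω_s = 1 − (78/28)(0−1) = 53/14
  ⇒ ω_s²/ω_c² = 53/14
Coupling ω_c² = ω_c¹ ⇒ overall = 7/22 × 53/14 = 53/44

53/44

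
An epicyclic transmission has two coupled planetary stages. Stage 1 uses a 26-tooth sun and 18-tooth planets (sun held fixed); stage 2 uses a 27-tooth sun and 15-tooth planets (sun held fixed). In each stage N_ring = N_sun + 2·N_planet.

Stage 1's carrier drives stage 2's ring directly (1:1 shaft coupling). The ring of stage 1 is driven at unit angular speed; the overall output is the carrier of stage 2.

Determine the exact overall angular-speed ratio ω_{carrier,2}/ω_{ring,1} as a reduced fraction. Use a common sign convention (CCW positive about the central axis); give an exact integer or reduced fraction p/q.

589/1232

Stage 1: N_ring = 26 + 2·18 = 62
Stage 1: 26(ω_s−ω_c) = −62(ω_r−ω_c),  ω_s=0, ω_r=1
Stage 1: 26(0−ω_c) = −62(1−ω_c)  ⇒  88ω_c = 62  ⇒  ω_c = 31/44
  ⇒ ω_c¹/ω_r¹ = 31/44
Stage 2: N_ring = 27 + 2·15 = 57
Stage 2: 27(ω_s−ω_c) = −57(ω_r−ω_c),  ω_s=0, ω_r=1
Stage 2: 27(0−ω_c) = −57(1−ω_c)  ⇒  84ω_c = 57  ⇒  ω_c = 19/28
  ⇒ ω_c²/ω_r² = 19/28
Coupling ω_r² = ω_c¹ ⇒ overall = 31/44 × 19/28 = 589/1232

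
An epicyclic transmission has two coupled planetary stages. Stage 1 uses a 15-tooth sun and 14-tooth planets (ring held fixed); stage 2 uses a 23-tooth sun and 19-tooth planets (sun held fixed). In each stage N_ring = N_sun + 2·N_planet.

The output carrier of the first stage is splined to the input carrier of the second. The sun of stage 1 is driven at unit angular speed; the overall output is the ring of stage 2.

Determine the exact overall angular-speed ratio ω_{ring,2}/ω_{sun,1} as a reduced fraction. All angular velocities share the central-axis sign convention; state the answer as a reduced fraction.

Stage 1: N_ring = 15 + 2·14 = 43
Stage 1: 15(ω_s−ω_c) = −43(ω_r−ω_c),  ω_r=0, ω_s=1
Stage 1: 15(1−ω_c) = −43(0−ω_c)  ⇒  58ω_c = 15  ⇒  ω_c = 15/58
  ⇒ ω_c¹/ω_s¹ = 15/58
Stage 2: N_ring = 23 + 2·19 = 61
Stage 2: 23(ω_s−ω_c) = −61(ω_r−ω_c),  ω_s=0, ω_c=1
Stage 2: ω_r = 1 − (23/61)(0−1) = 84/61
  ⇒ ω_r²/ω_c² = 84/61
Coupling ω_c² = ω_c¹ ⇒ overall = 15/58 × 84/61 = 630/1769

630/1769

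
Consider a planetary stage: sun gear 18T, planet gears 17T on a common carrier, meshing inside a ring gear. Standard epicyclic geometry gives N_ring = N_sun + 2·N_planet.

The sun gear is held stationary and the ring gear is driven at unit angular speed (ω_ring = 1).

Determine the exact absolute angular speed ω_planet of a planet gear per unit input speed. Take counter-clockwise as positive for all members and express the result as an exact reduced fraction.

26/17

N_ring = 18 + 2·17 = 52
18(ω_s−ω_c) = −52(ω_r−ω_c),  ω_s=0, ω_r=1
18(0−ω_c) = −52(1−ω_c)  ⇒  70ω_c = 52  ⇒  ω_c = 26/35
sun–planet: 18·(0−26/35) = −17·(ω_p−ω_c)  ⇒  ω_p−ω_c = −(18/17)·(-26/35) = 468/595
ω_p = 26/35 + 468/595 = 26/17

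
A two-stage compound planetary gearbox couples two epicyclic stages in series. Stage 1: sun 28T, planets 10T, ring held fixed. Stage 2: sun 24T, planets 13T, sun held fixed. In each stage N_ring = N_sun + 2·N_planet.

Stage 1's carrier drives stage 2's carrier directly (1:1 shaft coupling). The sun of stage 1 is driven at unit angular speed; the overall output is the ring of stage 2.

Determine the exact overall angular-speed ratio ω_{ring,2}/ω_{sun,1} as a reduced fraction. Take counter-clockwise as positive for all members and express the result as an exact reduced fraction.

259/475

Stage 1: N_ring = 28 + 2·10 = 48
Stage 1: 28(ω_s−ω_c) = −48(ω_r−ω_c),  ω_r=0, ω_s=1
Stage 1: 28(1−ω_c) = −48(0−ω_c)  ⇒  76ω_c = 28  ⇒  ω_c = 7/19
  ⇒ ω_c¹/ω_s¹ = 7/19
Stage 2: N_ring = 24 + 2·13 = 50
Stage 2: 24(ω_s−ω_c) = −50(ω_r−ω_c),  ω_s=0, ω_c=1
Stage 2: ω_r = 1 − (24/50)(0−1) = 37/25
  ⇒ ω_r²/ω_c² = 37/25
Coupling ω_c² = ω_c¹ ⇒ overall = 7/19 × 37/25 = 259/475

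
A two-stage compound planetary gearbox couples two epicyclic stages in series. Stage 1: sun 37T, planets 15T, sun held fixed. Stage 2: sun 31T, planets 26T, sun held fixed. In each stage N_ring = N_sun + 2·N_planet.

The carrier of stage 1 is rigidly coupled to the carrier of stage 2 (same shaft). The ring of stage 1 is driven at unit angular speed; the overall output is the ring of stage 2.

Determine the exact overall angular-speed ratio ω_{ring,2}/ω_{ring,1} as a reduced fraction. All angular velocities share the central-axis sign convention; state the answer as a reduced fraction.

3819/4316

Stage 1: N_ring = 37 + 2·15 = 67
Stage 1: 37(ω_s−ω_c) = −67(ω_r−ω_c),  ω_s=0, ω_r=1
Stage 1: 37(0−ω_c) = −67(1−ω_c)  ⇒  104ω_c = 67  ⇒  ω_c = 67/104
  ⇒ ω_c¹/ω_r¹ = 67/104
Stage 2: N_ring = 31 + 2·26 = 83
Stage 2: 31(ω_s−ω_c) = −83(ω_r−ω_c),  ω_s=0, ω_c=1
Stage 2: ω_r = 1 − (31/83)(0−1) = 114/83
  ⇒ ω_r²/ω_c² = 114/83
Coupling ω_c² = ω_c¹ ⇒ overall = 67/104 × 114/83 = 3819/4316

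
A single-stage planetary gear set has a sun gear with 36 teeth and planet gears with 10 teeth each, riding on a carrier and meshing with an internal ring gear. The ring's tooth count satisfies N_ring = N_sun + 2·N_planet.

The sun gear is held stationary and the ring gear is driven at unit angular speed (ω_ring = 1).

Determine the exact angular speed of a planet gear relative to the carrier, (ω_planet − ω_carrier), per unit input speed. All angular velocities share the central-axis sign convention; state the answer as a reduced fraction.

252/115

N_ring = 36 + 2·10 = 56
36(ω_s−ω_c) = −56(ω_r−ω_c),  ω_s=0, ω_r=1
36(0−ω_c) = −56(1−ω_c)  ⇒  92ω_c = 56  ⇒  ω_c = 14/23
sun–planet: 36·(0−14/23) = −10·(ω_p−ω_c)  ⇒  ω_p−ω_c = −(36/10)·(-14/23) = 252/115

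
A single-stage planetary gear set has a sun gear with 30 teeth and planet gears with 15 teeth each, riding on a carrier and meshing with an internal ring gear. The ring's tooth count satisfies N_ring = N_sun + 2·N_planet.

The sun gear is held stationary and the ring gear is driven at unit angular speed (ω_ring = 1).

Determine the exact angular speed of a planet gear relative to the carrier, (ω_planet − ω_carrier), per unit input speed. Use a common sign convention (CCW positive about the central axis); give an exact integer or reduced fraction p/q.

4/3

N_ring = 30 + 2·15 = 60
30(ω_s−ω_c) = −60(ω_r−ω_c),  ω_s=0, ω_r=1
30(0−ω_c) = −60(1−ω_c)  ⇒  90ω_c = 60  ⇒  ω_c = 2/3
sun–planet: 30·(0−2/3) = −15·(ω_p−ω_c)  ⇒  ω_p−ω_c = −(30/15)·(-2/3) = 4/3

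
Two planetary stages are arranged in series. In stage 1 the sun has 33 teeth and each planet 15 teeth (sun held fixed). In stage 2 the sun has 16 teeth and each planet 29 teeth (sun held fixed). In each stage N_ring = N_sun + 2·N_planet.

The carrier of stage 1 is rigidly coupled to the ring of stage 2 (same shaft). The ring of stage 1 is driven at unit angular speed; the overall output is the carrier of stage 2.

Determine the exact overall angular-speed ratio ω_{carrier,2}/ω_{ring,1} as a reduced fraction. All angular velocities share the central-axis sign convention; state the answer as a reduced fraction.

259/480

Stage 1: N_ring = 33 + 2·15 = 63
Stage 1: 33(ω_s−ω_c) = −63(ω_r−ω_c),  ω_s=0, ω_r=1
Stage 1: 33(0−ω_c) = −63(1−ω_c)  ⇒  96ω_c = 63  ⇒  ω_c = 21/32
  ⇒ ω_c¹/ω_r¹ = 21/32
Stage 2: N_ring = 16 + 2·29 = 74
Stage 2: 16(ω_s−ω_c) = −74(ω_r−ω_c),  ω_s=0, ω_r=1
Stage 2: 16(0−ω_c) = −74(1−ω_c)  ⇒  90ω_c = 74  ⇒  ω_c = 37/45
  ⇒ ω_c²/ω_r² = 37/45
Coupling ω_r² = ω_c¹ ⇒ overall = 21/32 × 37/45 = 259/480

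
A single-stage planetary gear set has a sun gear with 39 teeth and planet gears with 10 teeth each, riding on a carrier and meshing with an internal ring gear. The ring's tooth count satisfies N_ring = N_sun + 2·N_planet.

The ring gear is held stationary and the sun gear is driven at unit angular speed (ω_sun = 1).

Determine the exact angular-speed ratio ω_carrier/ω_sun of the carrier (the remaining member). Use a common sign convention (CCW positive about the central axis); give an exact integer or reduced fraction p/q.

N_ring = 39 + 2·10 = 59
39(ω_s−ω_c) = −59(ω_r−ω_c),  ω_r=0, ω_s=1
39(1−ω_c) = −59(0−ω_c)  ⇒  98ω_c = 39  ⇒  ω_c = 39/98
ω_c/ω_s = 39/98

39/98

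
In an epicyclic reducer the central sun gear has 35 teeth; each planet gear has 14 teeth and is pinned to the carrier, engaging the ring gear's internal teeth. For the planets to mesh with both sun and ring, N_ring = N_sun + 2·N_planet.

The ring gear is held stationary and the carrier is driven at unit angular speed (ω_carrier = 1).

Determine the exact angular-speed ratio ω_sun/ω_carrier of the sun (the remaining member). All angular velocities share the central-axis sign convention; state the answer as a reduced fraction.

14/5

N_ring = 35 + 2·14 = 63
35(ω_s−ω_c) = −63(ω_r−ω_c),  ω_r=0, ω_c=1
ω_s = 1 − (63/35)(0−1) = 14/5
ω_s/ω_c = 14/5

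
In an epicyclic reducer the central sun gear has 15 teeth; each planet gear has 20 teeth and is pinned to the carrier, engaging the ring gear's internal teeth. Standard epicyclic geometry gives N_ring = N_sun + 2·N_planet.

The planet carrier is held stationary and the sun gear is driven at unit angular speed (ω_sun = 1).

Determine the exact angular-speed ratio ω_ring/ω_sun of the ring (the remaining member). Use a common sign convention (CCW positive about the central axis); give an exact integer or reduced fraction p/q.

-3/11

N_ring = 15 + 2·20 = 55
15(ω_s−ω_c) = −55(ω_r−ω_c),  ω_c=0, ω_s=1
ω_r = 0 − (15/55)(1−0) = -3/11
ω_r/ω_s = -3/11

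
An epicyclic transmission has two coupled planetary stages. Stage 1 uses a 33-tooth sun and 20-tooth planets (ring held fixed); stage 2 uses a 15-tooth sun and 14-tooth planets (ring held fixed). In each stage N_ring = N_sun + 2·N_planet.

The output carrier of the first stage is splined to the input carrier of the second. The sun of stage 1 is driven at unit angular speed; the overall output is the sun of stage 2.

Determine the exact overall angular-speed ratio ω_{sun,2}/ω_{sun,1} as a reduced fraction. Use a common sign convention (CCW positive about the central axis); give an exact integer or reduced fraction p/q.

Stage 1: N_ring = 33 + 2·20 = 73
Stage 1: 33(ω_s−ω_c) = −73(ω_r−ω_c),  ω_r=0, ω_s=1
Stage 1: 33(1−ω_c) = −73(0−ω_c)  ⇒  106ω_c = 33  ⇒  ω_c = 33/106
  ⇒ ω_c¹/ω_s¹ = 33/106
Stage 2: N_ring = 15 + 2·14 = 43
Stage 2: 15(ω_s−ω_c) = −43(ω_r−ω_c),  ω_r=0, ω_c=1
Stage 2: ω_s = 1 − (43/15)(0−1) = 58/15
  ⇒ ω_s²/ω_c² = 58/15
Coupling ω_c² = ω_c¹ ⇒ overall = 33/106 × 58/15 = 319/265

319/265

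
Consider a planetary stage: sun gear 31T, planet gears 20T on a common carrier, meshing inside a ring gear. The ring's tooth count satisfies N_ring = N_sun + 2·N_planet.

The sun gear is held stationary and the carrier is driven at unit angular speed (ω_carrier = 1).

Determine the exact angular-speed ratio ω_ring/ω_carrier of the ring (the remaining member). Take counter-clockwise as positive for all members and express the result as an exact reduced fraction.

N_ring = 31 + 2·20 = 71
31(ω_s−ω_c) = −71(ω_r−ω_c),  ω_s=0, ω_c=1
ω_r = 1 − (31/71)(0−1) = 102/71
ω_r/ω_c = 102/71

102/71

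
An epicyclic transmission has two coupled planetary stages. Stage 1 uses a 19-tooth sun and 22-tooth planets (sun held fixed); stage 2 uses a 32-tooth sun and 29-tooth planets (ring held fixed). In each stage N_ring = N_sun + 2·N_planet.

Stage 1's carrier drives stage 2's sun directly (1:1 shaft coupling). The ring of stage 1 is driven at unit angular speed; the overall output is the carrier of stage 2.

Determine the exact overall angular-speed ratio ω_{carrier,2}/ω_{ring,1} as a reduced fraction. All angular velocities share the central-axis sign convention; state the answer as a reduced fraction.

504/2501

Stage 1: N_ring = 19 + 2·22 = 63
Stage 1: 19(ω_s−ω_c) = −63(ω_r−ω_c),  ω_s=0, ω_r=1
Stage 1: 19(0−ω_c) = −63(1−ω_c)  ⇒  82ω_c = 63  ⇒  ω_c = 63/82
  ⇒ ω_c¹/ω_r¹ = 63/82
Stage 2: N_ring = 32 + 2·29 = 90
Stage 2: 32(ω_s−ω_c) = −90(ω_r−ω_c),  ω_r=0, ω_s=1
Stage 2: 32(1−ω_c) = −90(0−ω_c)  ⇒  122ω_c = 32  ⇒  ω_c = 16/61
  ⇒ ω_c²/ω_s² = 16/61
Coupling ω_s² = ω_c¹ ⇒ overall = 63/82 × 16/61 = 504/2501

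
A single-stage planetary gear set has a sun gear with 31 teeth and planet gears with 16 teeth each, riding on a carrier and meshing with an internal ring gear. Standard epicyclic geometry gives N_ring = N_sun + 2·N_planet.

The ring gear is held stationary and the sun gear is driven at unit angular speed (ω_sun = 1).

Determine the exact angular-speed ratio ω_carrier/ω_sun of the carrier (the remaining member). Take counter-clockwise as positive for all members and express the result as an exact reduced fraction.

31/94

N_ring = 31 + 2·16 = 63
31(ω_s−ω_c) = −63(ω_r−ω_c),  ω_r=0, ω_s=1
31(1−ω_c) = −63(0−ω_c)  ⇒  94ω_c = 31  ⇒  ω_c = 31/94
ω_c/ω_s = 31/94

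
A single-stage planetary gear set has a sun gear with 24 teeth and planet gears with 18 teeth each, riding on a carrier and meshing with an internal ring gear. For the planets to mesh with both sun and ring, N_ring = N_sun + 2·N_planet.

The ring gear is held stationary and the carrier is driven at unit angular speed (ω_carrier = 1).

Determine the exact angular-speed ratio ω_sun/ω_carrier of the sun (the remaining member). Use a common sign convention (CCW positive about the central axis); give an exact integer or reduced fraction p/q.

7/2

N_ring = 24 + 2·18 = 60
24(ω_s−ω_c) = −60(ω_r−ω_c),  ω_r=0, ω_c=1
ω_s = 1 − (60/24)(0−1) = 7/2
ω_s/ω_c = 7/2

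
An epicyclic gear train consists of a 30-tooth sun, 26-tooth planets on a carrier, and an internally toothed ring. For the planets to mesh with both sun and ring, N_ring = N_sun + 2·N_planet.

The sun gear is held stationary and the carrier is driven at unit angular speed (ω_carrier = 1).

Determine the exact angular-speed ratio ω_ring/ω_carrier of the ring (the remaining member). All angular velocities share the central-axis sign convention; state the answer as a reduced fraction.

N_ring = 30 + 2·26 = 82
30(ω_s−ω_c) = −82(ω_r−ω_c),  ω_s=0, ω_c=1
ω_r = 1 − (30/82)(0−1) = 56/41
ω_r/ω_c = 56/41

56/41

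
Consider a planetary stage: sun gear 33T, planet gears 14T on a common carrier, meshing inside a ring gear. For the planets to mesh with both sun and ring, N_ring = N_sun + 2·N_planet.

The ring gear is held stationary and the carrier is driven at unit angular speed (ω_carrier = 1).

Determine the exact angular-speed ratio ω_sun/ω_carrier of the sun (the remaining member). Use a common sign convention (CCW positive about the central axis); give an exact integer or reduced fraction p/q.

94/33

N_ring = 33 + 2·14 = 61
33(ω_s−ω_c) = −61(ω_r−ω_c),  ω_r=0, ω_c=1
ω_s = 1 − (61/33)(0−1) = 94/33
ω_s/ω_c = 94/33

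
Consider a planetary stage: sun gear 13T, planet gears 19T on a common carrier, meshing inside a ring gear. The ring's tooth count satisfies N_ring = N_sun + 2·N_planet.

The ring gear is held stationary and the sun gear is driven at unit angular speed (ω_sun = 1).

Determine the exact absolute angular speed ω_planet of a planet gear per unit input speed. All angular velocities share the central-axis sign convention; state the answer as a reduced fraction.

N_ring = 13 + 2·19 = 51
13(ω_s−ω_c) = −51(ω_r−ω_c),  ω_r=0, ω_s=1
13(1−ω_c) = −51(0−ω_c)  ⇒  64ω_c = 13  ⇒  ω_c = 13/64
sun–planet: 13·(1−13/64) = −19·(ω_p−ω_c)  ⇒  ω_p−ω_c = −(13/19)·(51/64) = -663/1216
ω_p = 13/64 − 663/1216 = -13/38

-13/38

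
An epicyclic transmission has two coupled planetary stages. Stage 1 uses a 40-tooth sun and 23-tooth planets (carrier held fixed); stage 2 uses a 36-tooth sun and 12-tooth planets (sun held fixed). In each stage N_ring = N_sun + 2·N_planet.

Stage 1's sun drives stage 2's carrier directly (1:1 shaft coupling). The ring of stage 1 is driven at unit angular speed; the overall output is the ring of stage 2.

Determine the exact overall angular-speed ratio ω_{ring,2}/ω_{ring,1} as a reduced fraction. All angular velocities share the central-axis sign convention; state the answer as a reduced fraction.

-86/25

Stage 1: N_ring = 40 + 2·23 = 86
Stage 1: 40(ω_s−ω_c) = −86(ω_r−ω_c),  ω_c=0, ω_r=1
Stage 1: ω_s = 0 − (86/40)(1−0) = -43/20
  ⇒ ω_s¹/ω_r¹ = -43/20
Stage 2: N_ring = 36 + 2·12 = 60
Stage 2: 36(ω_s−ω_c) = −60(ω_r−ω_c),  ω_s=0, ω_c=1
Stage 2: ω_r = 1 − (36/60)(0−1) = 8/5
  ⇒ ω_r²/ω_c² = 8/5
Coupling ω_c² = ω_s¹ ⇒ overall = -43/20 × 8/5 = -86/25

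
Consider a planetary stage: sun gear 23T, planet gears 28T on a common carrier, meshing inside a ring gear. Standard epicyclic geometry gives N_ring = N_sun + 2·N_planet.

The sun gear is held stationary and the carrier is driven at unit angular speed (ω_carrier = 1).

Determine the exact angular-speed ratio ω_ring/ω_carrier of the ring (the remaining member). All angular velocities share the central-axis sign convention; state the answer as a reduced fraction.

102/79

N_ring = 23 + 2·28 = 79
23(ω_s−ω_c) = −79(ω_r−ω_c),  ω_s=0, ω_c=1
ω_r = 1 − (23/79)(0−1) = 102/79
ω_r/ω_c = 102/79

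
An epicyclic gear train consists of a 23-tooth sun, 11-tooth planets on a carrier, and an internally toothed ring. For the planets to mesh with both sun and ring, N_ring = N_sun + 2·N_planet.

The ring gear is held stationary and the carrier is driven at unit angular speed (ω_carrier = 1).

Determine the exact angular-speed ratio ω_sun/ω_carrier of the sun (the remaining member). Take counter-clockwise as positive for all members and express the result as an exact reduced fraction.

68/23

N_ring = 23 + 2·11 = 45
23(ω_s−ω_c) = −45(ω_r−ω_c),  ω_r=0, ω_c=1
ω_s = 1 − (45/23)(0−1) = 68/23
ω_s/ω_c = 68/23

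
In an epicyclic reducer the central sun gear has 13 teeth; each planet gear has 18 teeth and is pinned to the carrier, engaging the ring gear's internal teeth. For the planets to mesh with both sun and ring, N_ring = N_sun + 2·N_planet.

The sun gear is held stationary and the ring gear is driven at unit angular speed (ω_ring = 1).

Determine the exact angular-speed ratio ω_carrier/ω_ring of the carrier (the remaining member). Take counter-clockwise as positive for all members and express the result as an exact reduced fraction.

N_ring = 13 + 2·18 = 49
13(ω_s−ω_c) = −49(ω_r−ω_c),  ω_s=0, ω_r=1
13(0−ω_c) = −49(1−ω_c)  ⇒  62ω_c = 49  ⇒  ω_c = 49/62
ω_c/ω_r = 49/62

49/62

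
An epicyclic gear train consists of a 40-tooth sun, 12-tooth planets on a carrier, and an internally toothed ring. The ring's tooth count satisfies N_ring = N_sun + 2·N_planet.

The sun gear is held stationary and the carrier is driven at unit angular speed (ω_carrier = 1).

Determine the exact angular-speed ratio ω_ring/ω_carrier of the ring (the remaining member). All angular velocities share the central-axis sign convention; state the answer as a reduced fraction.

N_ring = 40 + 2·12 = 64
40(ω_s−ω_c) = −64(ω_r−ω_c),  ω_s=0, ω_c=1
ω_r = 1 − (40/64)(0−1) = 13/8
ω_r/ω_c = 13/8

13/8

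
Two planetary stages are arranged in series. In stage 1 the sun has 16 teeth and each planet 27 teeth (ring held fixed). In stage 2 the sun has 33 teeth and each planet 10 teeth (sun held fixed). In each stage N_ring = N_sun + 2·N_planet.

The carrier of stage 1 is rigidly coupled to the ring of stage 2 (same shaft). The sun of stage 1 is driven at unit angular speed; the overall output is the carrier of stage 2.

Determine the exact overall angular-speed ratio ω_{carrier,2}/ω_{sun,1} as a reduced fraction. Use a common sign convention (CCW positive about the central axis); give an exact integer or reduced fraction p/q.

Stage 1: N_ring = 16 + 2·27 = 70
Stage 1: 16(ω_s−ω_c) = −70(ω_r−ω_c),  ω_r=0, ω_s=1
Stage 1: 16(1−ω_c) = −70(0−ω_c)  ⇒  86ω_c = 16  ⇒  ω_c = 8/43
  ⇒ ω_c¹/ω_s¹ = 8/43
Stage 2: N_ring = 33 + 2·10 = 53
Stage 2: 33(ω_s−ω_c) = −53(ω_r−ω_c),  ω_s=0, ω_r=1
Stage 2: 33(0−ω_c) = −53(1−ω_c)  ⇒  86ω_c = 53  ⇒  ω_c = 53/86
  ⇒ ω_c²/ω_r² = 53/86
Coupling ω_r² = ω_c¹ ⇒ overall = 8/43 × 53/86 = 212/1849

212/1849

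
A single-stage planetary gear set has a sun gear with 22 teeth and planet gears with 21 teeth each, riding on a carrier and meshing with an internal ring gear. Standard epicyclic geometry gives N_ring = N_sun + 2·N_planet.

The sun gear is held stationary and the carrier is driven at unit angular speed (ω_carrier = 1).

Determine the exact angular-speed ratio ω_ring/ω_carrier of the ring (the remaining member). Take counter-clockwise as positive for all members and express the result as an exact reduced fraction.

N_ring = 22 + 2·21 = 64
22(ω_s−ω_c) = −64(ω_r−ω_c),  ω_s=0, ω_c=1
ω_r = 1 − (22/64)(0−1) = 43/32
ω_r/ω_c = 43/32

43/32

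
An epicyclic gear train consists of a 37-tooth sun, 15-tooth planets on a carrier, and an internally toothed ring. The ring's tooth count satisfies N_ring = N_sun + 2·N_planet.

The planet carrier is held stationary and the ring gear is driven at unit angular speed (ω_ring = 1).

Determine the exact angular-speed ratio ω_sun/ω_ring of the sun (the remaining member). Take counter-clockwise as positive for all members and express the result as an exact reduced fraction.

N_ring = 37 + 2·15 = 67
37(ω_s−ω_c) = −67(ω_r−ω_c),  ω_c=0, ω_r=1
ω_s = 0 − (67/37)(1−0) = -67/37
ω_s/ω_r = -67/37

-67/37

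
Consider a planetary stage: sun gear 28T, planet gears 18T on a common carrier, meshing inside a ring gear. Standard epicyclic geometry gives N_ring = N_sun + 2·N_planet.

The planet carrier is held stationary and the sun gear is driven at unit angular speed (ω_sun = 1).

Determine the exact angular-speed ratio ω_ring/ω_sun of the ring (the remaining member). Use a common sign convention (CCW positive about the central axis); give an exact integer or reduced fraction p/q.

-7/16

N_ring = 28 + 2·18 = 64
28(ω_s−ω_c) = −64(ω_r−ω_c),  ω_c=0, ω_s=1
ω_r = 0 − (28/64)(1−0) = -7/16
ω_r/ω_s = -7/16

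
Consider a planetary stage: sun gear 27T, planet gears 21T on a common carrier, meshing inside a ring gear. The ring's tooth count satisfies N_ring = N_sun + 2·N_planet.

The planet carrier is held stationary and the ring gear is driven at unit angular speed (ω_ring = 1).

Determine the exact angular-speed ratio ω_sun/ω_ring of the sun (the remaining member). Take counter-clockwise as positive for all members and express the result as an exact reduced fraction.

N_ring = 27 + 2·21 = 69
27(ω_s−ω_c) = −69(ω_r−ω_c),  ω_c=0, ω_r=1
ω_s = 0 − (69/27)(1−0) = -23/9
ω_s/ω_r = -23/9

-23/9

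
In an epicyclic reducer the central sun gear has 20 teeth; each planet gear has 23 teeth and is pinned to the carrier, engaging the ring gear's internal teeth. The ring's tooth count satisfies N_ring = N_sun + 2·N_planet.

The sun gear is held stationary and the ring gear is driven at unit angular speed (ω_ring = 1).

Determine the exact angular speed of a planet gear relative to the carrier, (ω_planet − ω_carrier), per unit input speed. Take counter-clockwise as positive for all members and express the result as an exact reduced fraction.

660/989

N_ring = 20 + 2·23 = 66
20(ω_s−ω_c) = −66(ω_r−ω_c),  ω_s=0, ω_r=1
20(0−ω_c) = −66(1−ω_c)  ⇒  86ω_c = 66  ⇒  ω_c = 33/43
sun–planet: 20·(0−33/43) = −23·(ω_p−ω_c)  ⇒  ω_p−ω_c = −(20/23)·(-33/43) = 660/989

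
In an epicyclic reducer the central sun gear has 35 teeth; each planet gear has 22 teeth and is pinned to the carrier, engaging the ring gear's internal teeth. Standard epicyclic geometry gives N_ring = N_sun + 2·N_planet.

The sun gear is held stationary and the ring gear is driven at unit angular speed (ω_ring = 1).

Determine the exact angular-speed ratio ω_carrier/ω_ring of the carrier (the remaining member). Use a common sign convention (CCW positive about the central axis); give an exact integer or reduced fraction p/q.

79/114

N_ring = 35 + 2·22 = 79
35(ω_s−ω_c) = −79(ω_r−ω_c),  ω_s=0, ω_r=1
35(0−ω_c) = −79(1−ω_c)  ⇒  114ω_c = 79  ⇒  ω_c = 79/114
ω_c/ω_r = 79/114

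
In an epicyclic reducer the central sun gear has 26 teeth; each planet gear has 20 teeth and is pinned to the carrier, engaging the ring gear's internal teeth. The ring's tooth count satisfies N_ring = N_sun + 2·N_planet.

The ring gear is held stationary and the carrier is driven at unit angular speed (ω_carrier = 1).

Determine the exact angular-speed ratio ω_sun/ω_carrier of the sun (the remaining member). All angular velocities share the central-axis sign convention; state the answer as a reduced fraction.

46/13

N_ring = 26 + 2·20 = 66
26(ω_s−ω_c) = −66(ω_r−ω_c),  ω_r=0, ω_c=1
ω_s = 1 − (66/26)(0−1) = 46/13
ω_s/ω_c = 46/13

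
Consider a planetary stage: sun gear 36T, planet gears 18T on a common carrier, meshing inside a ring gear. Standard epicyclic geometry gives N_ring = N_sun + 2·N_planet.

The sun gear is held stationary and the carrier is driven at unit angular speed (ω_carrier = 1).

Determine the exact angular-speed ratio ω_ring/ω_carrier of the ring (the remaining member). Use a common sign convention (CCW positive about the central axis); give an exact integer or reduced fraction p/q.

N_ring = 36 + 2·18 = 72
36(ω_s−ω_c) = −72(ω_r−ω_c),  ω_s=0, ω_c=1
ω_r = 1 − (36/72)(0−1) = 3/2
ω_r/ω_c = 3/2

3/2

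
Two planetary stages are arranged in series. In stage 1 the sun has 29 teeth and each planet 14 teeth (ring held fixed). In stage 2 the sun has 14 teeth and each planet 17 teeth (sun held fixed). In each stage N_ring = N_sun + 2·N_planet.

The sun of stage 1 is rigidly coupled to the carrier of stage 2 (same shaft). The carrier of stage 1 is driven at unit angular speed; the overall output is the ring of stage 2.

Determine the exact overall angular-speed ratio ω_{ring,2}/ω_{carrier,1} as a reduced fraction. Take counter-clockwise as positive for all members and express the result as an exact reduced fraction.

1333/348

Stage 1: N_ring = 29 + 2·14 = 57
Stage 1: 29(ω_s−ω_c) = −57(ω_r−ω_c),  ω_r=0, ω_c=1
Stage 1: ω_s = 1 − (57/29)(0−1) = 86/29
  ⇒ ω_s¹/ω_c¹ = 86/29
Stage 2: N_ring = 14 + 2·17 = 48
Stage 2: 14(ω_s−ω_c) = −48(ω_r−ω_c),  ω_s=0, ω_c=1
Stage 2: ω_r = 1 − (14/48)(0−1) = 31/24
  ⇒ ω_r²/ω_c² = 31/24
Coupling ω_c² = ω_s¹ ⇒ overall = 86/29 × 31/24 = 1333/348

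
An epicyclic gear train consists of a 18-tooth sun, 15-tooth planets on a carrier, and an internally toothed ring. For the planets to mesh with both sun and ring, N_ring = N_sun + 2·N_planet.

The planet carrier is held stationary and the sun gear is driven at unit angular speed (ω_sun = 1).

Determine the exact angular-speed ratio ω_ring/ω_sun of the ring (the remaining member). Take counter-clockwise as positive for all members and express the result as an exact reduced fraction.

N_ring = 18 + 2·15 = 48
18(ω_s−ω_c) = −48(ω_r−ω_c),  ω_c=0, ω_s=1
ω_r = 0 − (18/48)(1−0) = -3/8
ω_r/ω_s = -3/8

-3/8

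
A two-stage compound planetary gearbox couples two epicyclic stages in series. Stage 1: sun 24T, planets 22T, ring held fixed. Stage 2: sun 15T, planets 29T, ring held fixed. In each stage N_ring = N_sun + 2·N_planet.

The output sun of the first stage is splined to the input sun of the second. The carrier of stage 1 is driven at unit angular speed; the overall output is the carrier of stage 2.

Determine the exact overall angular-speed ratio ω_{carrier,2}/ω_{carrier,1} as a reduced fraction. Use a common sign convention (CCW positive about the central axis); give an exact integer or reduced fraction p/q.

115/176

Stage 1: N_ring = 24 + 2·22 = 68
Stage 1: 24(ω_s−ω_c) = −68(ω_r−ω_c),  ω_r=0, ω_c=1
Stage 1: ω_s = 1 − (68/24)(0−1) = 23/6
  ⇒ ω_s¹/ω_c¹ = 23/6
Stage 2: N_ring = 15 + 2·29 = 73
Stage 2: 15(ω_s−ω_c) = −73(ω_r−ω_c),  ω_r=0, ω_s=1
Stage 2: 15(1−ω_c) = −73(0−ω_c)  ⇒  88ω_c = 15  ⇒  ω_c = 15/88
  ⇒ ω_c²/ω_s² = 15/88
Coupling ω_s² = ω_s¹ ⇒ overall = 23/6 × 15/88 = 115/176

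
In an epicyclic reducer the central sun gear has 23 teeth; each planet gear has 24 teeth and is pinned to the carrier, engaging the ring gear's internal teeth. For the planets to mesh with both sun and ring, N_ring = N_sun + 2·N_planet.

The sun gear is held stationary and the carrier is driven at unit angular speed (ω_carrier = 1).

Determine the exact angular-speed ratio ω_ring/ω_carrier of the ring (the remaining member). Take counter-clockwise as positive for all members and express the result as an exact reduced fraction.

94/71

N_ring = 23 + 2·24 = 71
23(ω_s−ω_c) = −71(ω_r−ω_c),  ω_s=0, ω_c=1
ω_r = 1 − (23/71)(0−1) = 94/71
ω_r/ω_c = 94/71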